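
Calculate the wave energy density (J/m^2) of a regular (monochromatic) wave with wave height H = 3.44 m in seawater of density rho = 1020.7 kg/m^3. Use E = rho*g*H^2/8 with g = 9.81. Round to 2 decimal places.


E = (1/8) * rho * g * H^2
E = (1/8) * 1020.7 * 9.81 * 3.44^2
E = 0.125 * 1020.7 * 9.81 * 11.8336
E = 14811.33 J/m^2

14811.33


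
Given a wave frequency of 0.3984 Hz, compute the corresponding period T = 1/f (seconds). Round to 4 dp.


T = 1 / f
T = 1 / 0.3984
T = 2.5100 s

2.5100


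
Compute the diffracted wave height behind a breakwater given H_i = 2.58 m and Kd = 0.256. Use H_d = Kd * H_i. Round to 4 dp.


H_d = Kd * H_i
H_d = 0.256 * 2.58
H_d = 0.6605 m

0.6605


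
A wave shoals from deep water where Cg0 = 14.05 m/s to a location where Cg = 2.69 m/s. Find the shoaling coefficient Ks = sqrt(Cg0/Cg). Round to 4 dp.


Ks = sqrt(Cg0 / Cg)
Ks = sqrt(14.05 / 2.69)
Ks = sqrt(5.2230)
Ks = 2.2854

2.2854


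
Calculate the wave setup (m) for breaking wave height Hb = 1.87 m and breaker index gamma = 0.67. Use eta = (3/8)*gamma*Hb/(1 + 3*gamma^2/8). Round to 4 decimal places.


eta = (3/8) * gamma * Hb / (1 + 3*gamma^2/8)
Numerator = (3/8) * 0.67 * 1.87 = 0.469838
Denominator = 1 + 3*0.67^2/8 = 1 + 0.168338 = 1.168338
eta = 0.469838 / 1.168338
eta = 0.4021 m

0.4021


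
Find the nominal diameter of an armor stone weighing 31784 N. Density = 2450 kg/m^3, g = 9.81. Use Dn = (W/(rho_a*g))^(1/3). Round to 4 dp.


V = W / (rho_a * g)
V = 31784 / (2450 * 9.81)
V = 31784 / 24034.50
V = 1.322432 m^3
Dn = V^(1/3) = 1.322432^(1/3)
Dn = 1.0976 m

1.0976


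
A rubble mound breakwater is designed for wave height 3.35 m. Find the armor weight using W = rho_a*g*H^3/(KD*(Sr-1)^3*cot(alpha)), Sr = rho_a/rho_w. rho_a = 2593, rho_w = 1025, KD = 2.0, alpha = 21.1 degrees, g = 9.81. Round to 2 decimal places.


Sr = rho_a / rho_w = 2593 / 1025 = 2.529756
(Sr - 1) = 1.529756
(Sr - 1)^3 = 3.579864
cot(21.1) = 1 / tan(21.1) = 1 / 0.385868 = 2.591561
Numerator = 2593 * 9.81 * 3.35^3 = 956325.9603
Denominator = 2.0 * 3.579864 * 2.591561 = 18.554871
W = 956325.9603 / 18.554871
W = 51540.43 N

51540.43


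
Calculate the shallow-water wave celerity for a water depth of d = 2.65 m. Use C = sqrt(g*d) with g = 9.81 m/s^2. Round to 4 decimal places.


Using the shallow-water approximation:
C = sqrt(g * d) = sqrt(9.81 * 2.65)
C = sqrt(25.9965)
C = 5.0987 m/s

5.0987


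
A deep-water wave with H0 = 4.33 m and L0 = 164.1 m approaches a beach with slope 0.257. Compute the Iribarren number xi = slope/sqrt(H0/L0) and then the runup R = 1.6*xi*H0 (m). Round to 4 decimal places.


xi = slope / sqrt(H0/L0)
H0/L0 = 4.33/164.1 = 0.026386
sqrt(0.026386) = 0.162439
xi = 0.257 / 0.162439 = 1.582135
R = 1.6 * xi * H0 = 1.6 * 1.582135 * 4.33
R = 10.9610 m

10.9610


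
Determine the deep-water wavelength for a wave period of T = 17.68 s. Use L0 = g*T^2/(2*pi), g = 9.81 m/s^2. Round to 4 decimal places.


L0 = g * T^2 / (2 * pi)
L0 = 9.81 * 17.68^2 / (2 * pi)
L0 = 9.81 * 312.5824 / 6.28319
L0 = 3066.4333 / 6.28319
L0 = 488.0380 m

488.0380


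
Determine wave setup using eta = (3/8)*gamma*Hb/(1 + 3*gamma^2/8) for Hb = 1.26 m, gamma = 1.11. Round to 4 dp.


eta = (3/8) * gamma * Hb / (1 + 3*gamma^2/8)
Numerator = (3/8) * 1.11 * 1.26 = 0.524475
Denominator = 1 + 3*1.11^2/8 = 1 + 0.462038 = 1.462038
eta = 0.524475 / 1.462038
eta = 0.3587 m

0.3587


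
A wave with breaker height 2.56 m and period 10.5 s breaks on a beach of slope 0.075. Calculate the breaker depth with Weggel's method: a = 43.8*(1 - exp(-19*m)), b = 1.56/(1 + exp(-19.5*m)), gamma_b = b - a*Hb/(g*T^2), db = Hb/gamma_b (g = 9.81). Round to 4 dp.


a = 43.8 * (1 - exp(-19 * m))
exp(-19 * 0.075) = exp(-1.4250) = 0.240508
a = 43.8 * (1 - 0.240508) = 33.265729
b = 1.56 / (1 + exp(-19.5 * m))
exp(-19.5 * 0.075) = exp(-1.4625) = 0.231656
b = 1.56 / (1 + 0.231656) = 1.266587
Hb / (g * T^2) = 2.56 / (9.81 * 10.5^2) = 2.56 / 1081.5525 = 0.00236697
gamma_b = b - a * Hb/(g*T^2) = 1.266587 - 33.265729 * 0.00236697 = 1.187848
db = Hb / gamma_b = 2.56 / 1.187848
db = 2.1552 m

2.1552


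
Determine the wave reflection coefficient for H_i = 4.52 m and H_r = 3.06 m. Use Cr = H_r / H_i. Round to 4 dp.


Cr = H_r / H_i
Cr = 3.06 / 4.52
Cr = 0.6770

0.6770


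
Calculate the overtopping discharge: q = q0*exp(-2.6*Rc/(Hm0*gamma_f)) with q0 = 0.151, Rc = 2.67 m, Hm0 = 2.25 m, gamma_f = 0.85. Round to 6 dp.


q = q0 * exp(-2.6 * Rc / (Hm0 * gamma_f))
Exponent = -2.6 * 2.67 / (2.25 * 0.85)
= -2.6 * 2.67 / 1.9125
= -3.629804
exp(-3.629804) = 0.026521
q = 0.151 * 0.026521
q = 0.004005 m^3/s/m

0.004005


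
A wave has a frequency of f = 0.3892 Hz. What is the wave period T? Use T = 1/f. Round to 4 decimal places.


T = 1 / f
T = 1 / 0.3892
T = 2.5694 s

2.5694


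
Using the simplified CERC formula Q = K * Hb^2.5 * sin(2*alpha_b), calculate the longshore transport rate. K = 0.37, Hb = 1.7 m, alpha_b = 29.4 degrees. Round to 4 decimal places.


Q = K * Hb^2.5 * sin(2 * alpha_b)
Hb^2.5 = 1.7^2.5 = 3.768099
sin(2 * 29.4) = sin(58.8) = 0.855364
Q = 0.37 * 3.768099 * 0.855364
Q = 1.1925 m^3/s

1.1925


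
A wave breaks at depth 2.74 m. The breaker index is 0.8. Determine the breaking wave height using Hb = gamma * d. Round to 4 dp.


Hb = gamma * d
Hb = 0.8 * 2.74
Hb = 2.1920 m

2.1920


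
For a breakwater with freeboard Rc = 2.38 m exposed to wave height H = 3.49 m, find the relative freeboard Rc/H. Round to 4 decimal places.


Relative freeboard = Rc / H
= 2.38 / 3.49
= 0.6819

0.6819


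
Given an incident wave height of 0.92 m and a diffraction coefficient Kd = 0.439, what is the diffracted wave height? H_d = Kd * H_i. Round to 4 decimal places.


H_d = Kd * H_i
H_d = 0.439 * 0.92
H_d = 0.4039 m

0.4039


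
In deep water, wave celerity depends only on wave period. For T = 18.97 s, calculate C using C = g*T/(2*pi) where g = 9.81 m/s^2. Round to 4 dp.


We use the deep-water celerity formula:
C = g * T / (2 * pi)
C = 9.81 * 18.97 / (2 * 3.14159...)
C = 186.095700 / 6.283185
C = 29.6181 m/s

29.6181


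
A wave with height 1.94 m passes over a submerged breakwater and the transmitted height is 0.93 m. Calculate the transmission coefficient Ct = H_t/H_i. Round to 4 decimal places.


Ct = H_t / H_i
Ct = 0.93 / 1.94
Ct = 0.4794

0.4794


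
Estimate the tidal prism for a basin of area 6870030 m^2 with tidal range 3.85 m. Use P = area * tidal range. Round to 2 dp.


Tidal prism = Area * Tidal range
P = 6870030 * 3.85
P = 26449615.50 m^3

26449615.50


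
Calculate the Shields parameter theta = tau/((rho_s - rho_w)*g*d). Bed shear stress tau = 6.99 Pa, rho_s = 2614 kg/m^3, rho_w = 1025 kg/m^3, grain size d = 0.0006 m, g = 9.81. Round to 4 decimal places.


theta = tau / ((rho_s - rho_w) * g * d)
rho_s - rho_w = 2614 - 1025 = 1589
Denominator = 1589 * 9.81 * 0.0006 = 9.352854
theta = 6.99 / 9.352854
theta = 0.7474

0.7474


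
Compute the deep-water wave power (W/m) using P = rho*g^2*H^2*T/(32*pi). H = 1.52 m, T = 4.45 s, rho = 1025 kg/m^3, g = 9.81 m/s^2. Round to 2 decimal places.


P = rho * g^2 * H^2 * T / (32 * pi)
P = 1025 * 9.81^2 * 1.52^2 * 4.45 / (32 * pi)
P = 1025 * 96.2361 * 2.3104 * 4.45 / 100.53096
P = 10088.10 W/m

10088.10


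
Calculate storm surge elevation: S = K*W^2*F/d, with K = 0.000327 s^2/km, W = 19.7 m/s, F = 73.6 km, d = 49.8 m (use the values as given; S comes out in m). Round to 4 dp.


S = K * W^2 * F / d
W^2 = 19.7^2 = 388.09
S = 0.000327 * 388.09 * 73.6 / 49.8
Numerator = 0.000327 * 388.09 * 73.6 = 9.340240
S = 9.340240 / 49.8 = 0.1876 m

0.1876


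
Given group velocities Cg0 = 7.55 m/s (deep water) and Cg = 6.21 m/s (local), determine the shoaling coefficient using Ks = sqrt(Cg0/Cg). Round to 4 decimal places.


Ks = sqrt(Cg0 / Cg)
Ks = sqrt(7.55 / 6.21)
Ks = sqrt(1.2158)
Ks = 1.1026

1.1026


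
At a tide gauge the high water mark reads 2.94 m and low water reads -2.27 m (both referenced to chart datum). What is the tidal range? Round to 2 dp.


Tidal range = High water - Low water
Tidal range = 2.94 - (-2.27)
Tidal range = 5.21 m

5.21


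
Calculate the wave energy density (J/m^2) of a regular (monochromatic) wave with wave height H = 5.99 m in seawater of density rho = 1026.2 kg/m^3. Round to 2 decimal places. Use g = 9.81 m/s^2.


E = (1/8) * rho * g * H^2
E = (1/8) * 1026.2 * 9.81 * 5.99^2
E = 0.125 * 1026.2 * 9.81 * 35.8801
E = 45150.72 J/m^2

45150.72


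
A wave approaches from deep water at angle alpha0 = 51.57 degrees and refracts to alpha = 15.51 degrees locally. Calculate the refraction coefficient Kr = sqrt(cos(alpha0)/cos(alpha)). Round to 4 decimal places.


Kr = sqrt(cos(alpha0) / cos(alpha))
cos(51.57) = 0.621558
cos(15.51) = 0.963584
Kr = sqrt(0.621558 / 0.963584)
Kr = sqrt(0.645048)
Kr = 0.8031

0.8031


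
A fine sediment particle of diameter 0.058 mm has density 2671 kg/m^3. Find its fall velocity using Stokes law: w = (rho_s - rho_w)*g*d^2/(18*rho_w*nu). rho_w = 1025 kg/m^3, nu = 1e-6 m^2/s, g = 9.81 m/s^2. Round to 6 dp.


w = (rho_s - rho_w) * g * d^2 / (18 * rho_w * nu)
d = 0.058 mm = 0.000058 m
rho_s - rho_w = 2671 - 1025 = 1646
Numerator = 1646 * 9.81 * (0.000058)^2 = 0.000054319383
Denominator = 18 * 1025 * 1e-6 = 0.018450
w = 0.002944 m/s

0.002944


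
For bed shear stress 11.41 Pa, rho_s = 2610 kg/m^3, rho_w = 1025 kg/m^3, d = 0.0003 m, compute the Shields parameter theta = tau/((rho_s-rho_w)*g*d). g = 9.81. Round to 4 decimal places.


theta = tau / ((rho_s - rho_w) * g * d)
rho_s - rho_w = 2610 - 1025 = 1585
Denominator = 1585 * 9.81 * 0.0003 = 4.664655
theta = 11.41 / 4.664655
theta = 2.4461

2.4461


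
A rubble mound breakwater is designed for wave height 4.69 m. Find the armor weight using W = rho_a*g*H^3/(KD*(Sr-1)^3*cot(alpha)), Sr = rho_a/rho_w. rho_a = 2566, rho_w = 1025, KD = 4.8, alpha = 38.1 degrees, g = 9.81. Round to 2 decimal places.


Sr = rho_a / rho_w = 2566 / 1025 = 2.503415
(Sr - 1) = 1.503415
(Sr - 1)^3 = 3.398101
cot(38.1) = 1 / tan(38.1) = 1 / 0.784100 = 1.275347
Numerator = 2566 * 9.81 * 4.69^3 = 2596833.9933
Denominator = 4.8 * 3.398101 * 1.275347 = 20.802044
W = 2596833.9933 / 20.802044
W = 124835.52 N

124835.52


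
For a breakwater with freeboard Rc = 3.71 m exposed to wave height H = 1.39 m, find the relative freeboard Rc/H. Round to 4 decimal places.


Relative freeboard = Rc / H
= 3.71 / 1.39
= 2.6691

2.6691


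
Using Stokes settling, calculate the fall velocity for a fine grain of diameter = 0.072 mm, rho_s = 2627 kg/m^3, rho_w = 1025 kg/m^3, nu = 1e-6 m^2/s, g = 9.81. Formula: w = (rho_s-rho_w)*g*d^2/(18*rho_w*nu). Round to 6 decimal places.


w = (rho_s - rho_w) * g * d^2 / (18 * rho_w * nu)
d = 0.072 mm = 0.000072 m
rho_s - rho_w = 2627 - 1025 = 1602
Numerator = 1602 * 9.81 * (0.000072)^2 = 0.000081469774
Denominator = 18 * 1025 * 1e-6 = 0.018450
w = 0.004416 m/s

0.004416


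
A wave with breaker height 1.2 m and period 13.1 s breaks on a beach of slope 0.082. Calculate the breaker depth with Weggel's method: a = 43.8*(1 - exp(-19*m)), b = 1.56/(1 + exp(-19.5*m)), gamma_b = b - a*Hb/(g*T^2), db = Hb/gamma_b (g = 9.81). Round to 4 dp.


a = 43.8 * (1 - exp(-19 * m))
exp(-19 * 0.082) = exp(-1.5580) = 0.210557
a = 43.8 * (1 - 0.210557) = 34.577614
b = 1.56 / (1 + exp(-19.5 * m))
exp(-19.5 * 0.082) = exp(-1.5990) = 0.202099
b = 1.56 / (1 + 0.202099) = 1.297731
Hb / (g * T^2) = 1.2 / (9.81 * 13.1^2) = 1.2 / 1683.4941 = 0.00071280
gamma_b = b - a * Hb/(g*T^2) = 1.297731 - 34.577614 * 0.00071280 = 1.273084
db = Hb / gamma_b = 1.2 / 1.273084
db = 0.9426 m

0.9426


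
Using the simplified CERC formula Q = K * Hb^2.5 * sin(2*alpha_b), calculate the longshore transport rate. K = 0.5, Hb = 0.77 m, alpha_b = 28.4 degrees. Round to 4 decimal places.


Q = K * Hb^2.5 * sin(2 * alpha_b)
Hb^2.5 = 0.77^2.5 = 0.520268
sin(2 * 28.4) = sin(56.8) = 0.836764
Q = 0.5 * 0.520268 * 0.836764
Q = 0.2177 m^3/s

0.2177


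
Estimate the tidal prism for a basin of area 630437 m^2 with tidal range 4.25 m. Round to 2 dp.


Tidal prism = Area * Tidal range
P = 630437 * 4.25
P = 2679357.25 m^3

2679357.25


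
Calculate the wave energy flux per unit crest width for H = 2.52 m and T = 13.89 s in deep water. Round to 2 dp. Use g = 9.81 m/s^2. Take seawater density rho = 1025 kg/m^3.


P = rho * g^2 * H^2 * T / (32 * pi)
P = 1025 * 9.81^2 * 2.52^2 * 13.89 / (32 * pi)
P = 1025 * 96.2361 * 6.3504 * 13.89 / 100.53096
P = 86549.66 W/m

86549.66


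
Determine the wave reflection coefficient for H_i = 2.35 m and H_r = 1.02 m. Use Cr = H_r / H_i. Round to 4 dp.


Cr = H_r / H_i
Cr = 1.02 / 2.35
Cr = 0.4340

0.4340


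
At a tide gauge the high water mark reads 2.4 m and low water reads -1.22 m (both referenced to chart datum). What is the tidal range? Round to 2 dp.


Tidal range = High water - Low water
Tidal range = 2.4 - (-1.22)
Tidal range = 3.62 m

3.62


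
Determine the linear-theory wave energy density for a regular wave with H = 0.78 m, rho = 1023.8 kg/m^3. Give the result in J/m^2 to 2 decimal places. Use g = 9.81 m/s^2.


E = (1/8) * rho * g * H^2
E = (1/8) * 1023.8 * 9.81 * 0.78^2
E = 0.125 * 1023.8 * 9.81 * 0.6084
E = 763.81 J/m^2

763.81


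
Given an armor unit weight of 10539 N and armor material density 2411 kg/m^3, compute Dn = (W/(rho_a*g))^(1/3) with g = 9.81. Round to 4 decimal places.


V = W / (rho_a * g)
V = 10539 / (2411 * 9.81)
V = 10539 / 23651.91
V = 0.445588 m^3
Dn = V^(1/3) = 0.445588^(1/3)
Dn = 0.7638 m

0.7638


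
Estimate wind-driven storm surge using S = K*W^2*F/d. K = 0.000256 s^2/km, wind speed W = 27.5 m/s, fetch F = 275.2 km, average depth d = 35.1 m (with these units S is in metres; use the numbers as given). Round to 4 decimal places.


S = K * W^2 * F / d
W^2 = 27.5^2 = 756.25
S = 0.000256 * 756.25 * 275.2 / 35.1
Numerator = 0.000256 * 756.25 * 275.2 = 53.278720
S = 53.278720 / 35.1 = 1.5179 m

1.5179


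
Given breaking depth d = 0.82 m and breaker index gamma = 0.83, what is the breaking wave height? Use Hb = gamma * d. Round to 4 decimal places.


Hb = gamma * d
Hb = 0.83 * 0.82
Hb = 0.6806 m

0.6806


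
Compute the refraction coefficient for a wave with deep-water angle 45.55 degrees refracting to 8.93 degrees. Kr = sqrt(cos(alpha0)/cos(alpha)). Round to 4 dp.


Kr = sqrt(cos(alpha0) / cos(alpha))
cos(45.55) = 0.700287
cos(8.93) = 0.987879
Kr = sqrt(0.700287 / 0.987879)
Kr = sqrt(0.708879)
Kr = 0.8419

0.8419


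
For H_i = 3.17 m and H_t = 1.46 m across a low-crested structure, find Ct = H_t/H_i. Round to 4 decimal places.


Ct = H_t / H_i
Ct = 1.46 / 3.17
Ct = 0.4606

0.4606


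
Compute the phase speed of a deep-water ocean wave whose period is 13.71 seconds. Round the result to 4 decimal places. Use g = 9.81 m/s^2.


We use the deep-water celerity formula:
C = g * T / (2 * pi)
C = 9.81 * 13.71 / (2 * 3.14159...)
C = 134.495100 / 6.283185
C = 21.4056 m/s

21.4056


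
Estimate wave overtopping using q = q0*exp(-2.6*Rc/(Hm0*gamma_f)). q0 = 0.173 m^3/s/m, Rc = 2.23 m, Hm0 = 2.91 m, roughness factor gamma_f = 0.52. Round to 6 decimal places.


q = q0 * exp(-2.6 * Rc / (Hm0 * gamma_f))
Exponent = -2.6 * 2.23 / (2.91 * 0.52)
= -2.6 * 2.23 / 1.5132
= -3.831615
exp(-3.831615) = 0.021675
q = 0.173 * 0.021675
q = 0.003750 m^3/s/m

0.003750


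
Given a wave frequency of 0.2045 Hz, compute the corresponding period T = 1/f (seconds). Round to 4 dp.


T = 1 / f
T = 1 / 0.2045
T = 4.8900 s

4.8900


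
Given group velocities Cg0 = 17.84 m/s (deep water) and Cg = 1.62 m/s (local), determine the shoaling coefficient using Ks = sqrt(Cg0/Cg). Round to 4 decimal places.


Ks = sqrt(Cg0 / Cg)
Ks = sqrt(17.84 / 1.62)
Ks = sqrt(11.0123)
Ks = 3.3185

3.3185


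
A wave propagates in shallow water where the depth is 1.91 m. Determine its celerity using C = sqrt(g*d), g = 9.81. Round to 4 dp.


Using the shallow-water approximation:
C = sqrt(g * d) = sqrt(9.81 * 1.91)
C = sqrt(18.7371)
C = 4.3286 m/s

4.3286


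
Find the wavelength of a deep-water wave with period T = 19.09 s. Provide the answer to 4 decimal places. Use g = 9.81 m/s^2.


L0 = g * T^2 / (2 * pi)
L0 = 9.81 * 19.09^2 / (2 * pi)
L0 = 9.81 * 364.4281 / 6.28319
L0 = 3575.0397 / 6.28319
L0 = 568.9852 m

568.9852


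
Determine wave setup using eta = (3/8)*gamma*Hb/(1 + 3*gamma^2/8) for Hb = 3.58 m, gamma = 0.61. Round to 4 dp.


eta = (3/8) * gamma * Hb / (1 + 3*gamma^2/8)
Numerator = (3/8) * 0.61 * 3.58 = 0.818925
Denominator = 1 + 3*0.61^2/8 = 1 + 0.139538 = 1.139538
eta = 0.818925 / 1.139538
eta = 0.7186 m

0.7186


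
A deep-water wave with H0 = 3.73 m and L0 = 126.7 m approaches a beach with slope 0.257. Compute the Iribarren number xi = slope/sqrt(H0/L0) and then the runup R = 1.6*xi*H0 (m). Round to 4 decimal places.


xi = slope / sqrt(H0/L0)
H0/L0 = 3.73/126.7 = 0.029440
sqrt(0.029440) = 0.171580
xi = 0.257 / 0.171580 = 1.497845
R = 1.6 * xi * H0 = 1.6 * 1.497845 * 3.73
R = 8.9391 m

8.9391


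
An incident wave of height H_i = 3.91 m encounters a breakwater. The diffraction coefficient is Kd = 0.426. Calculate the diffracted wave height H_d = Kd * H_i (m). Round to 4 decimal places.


H_d = Kd * H_i
H_d = 0.426 * 3.91
H_d = 1.6657 m

1.6657


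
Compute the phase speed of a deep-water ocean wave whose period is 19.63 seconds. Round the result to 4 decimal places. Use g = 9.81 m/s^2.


We use the deep-water celerity formula:
C = g * T / (2 * pi)
C = 9.81 * 19.63 / (2 * 3.14159...)
C = 192.570300 / 6.283185
C = 30.6485 m/s

30.6485


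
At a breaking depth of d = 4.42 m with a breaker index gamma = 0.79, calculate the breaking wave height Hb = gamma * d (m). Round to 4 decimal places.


Hb = gamma * d
Hb = 0.79 * 4.42
Hb = 3.4918 m

3.4918


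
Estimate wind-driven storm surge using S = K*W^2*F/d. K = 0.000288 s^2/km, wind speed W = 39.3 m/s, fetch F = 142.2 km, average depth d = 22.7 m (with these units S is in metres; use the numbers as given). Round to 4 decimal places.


S = K * W^2 * F / d
W^2 = 39.3^2 = 1544.49
S = 0.000288 * 1544.49 * 142.2 / 22.7
Numerator = 0.000288 * 1544.49 * 142.2 = 63.252426
S = 63.252426 / 22.7 = 2.7865 m

2.7865


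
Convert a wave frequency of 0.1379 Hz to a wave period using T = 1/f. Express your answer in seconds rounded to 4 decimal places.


T = 1 / f
T = 1 / 0.1379
T = 7.2516 s

7.2516


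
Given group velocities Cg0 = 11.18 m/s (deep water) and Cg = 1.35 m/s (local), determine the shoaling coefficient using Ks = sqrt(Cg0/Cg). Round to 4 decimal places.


Ks = sqrt(Cg0 / Cg)
Ks = sqrt(11.18 / 1.35)
Ks = sqrt(8.2815)
Ks = 2.8778

2.8778


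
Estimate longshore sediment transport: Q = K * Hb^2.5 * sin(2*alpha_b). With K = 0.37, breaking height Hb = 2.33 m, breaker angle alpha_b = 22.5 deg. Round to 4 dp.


Q = K * Hb^2.5 * sin(2 * alpha_b)
Hb^2.5 = 2.33^2.5 = 8.286856
sin(2 * 22.5) = sin(45.0) = 0.707107
Q = 0.37 * 8.286856 * 0.707107
Q = 2.1681 m^3/s

2.1681


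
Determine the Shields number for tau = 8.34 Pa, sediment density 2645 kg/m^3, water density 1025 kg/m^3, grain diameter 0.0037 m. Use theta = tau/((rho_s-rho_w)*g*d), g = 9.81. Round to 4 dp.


theta = tau / ((rho_s - rho_w) * g * d)
rho_s - rho_w = 2645 - 1025 = 1620
Denominator = 1620 * 9.81 * 0.0037 = 58.801140
theta = 8.34 / 58.801140
theta = 0.1418

0.1418


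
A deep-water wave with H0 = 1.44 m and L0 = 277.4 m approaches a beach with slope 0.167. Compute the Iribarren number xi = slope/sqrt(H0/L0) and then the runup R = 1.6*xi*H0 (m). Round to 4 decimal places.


xi = slope / sqrt(H0/L0)
H0/L0 = 1.44/277.4 = 0.005191
sqrt(0.005191) = 0.072049
xi = 0.167 / 0.072049 = 2.317867
R = 1.6 * xi * H0 = 1.6 * 2.317867 * 1.44
R = 5.3404 m

5.3404


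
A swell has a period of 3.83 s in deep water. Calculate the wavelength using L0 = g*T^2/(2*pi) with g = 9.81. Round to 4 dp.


L0 = g * T^2 / (2 * pi)
L0 = 9.81 * 3.83^2 / (2 * pi)
L0 = 9.81 * 14.6689 / 6.28319
L0 = 143.9019 / 6.28319
L0 = 22.9027 m

22.9027


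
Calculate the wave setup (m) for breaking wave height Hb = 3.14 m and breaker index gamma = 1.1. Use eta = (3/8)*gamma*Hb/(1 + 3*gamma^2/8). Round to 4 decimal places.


eta = (3/8) * gamma * Hb / (1 + 3*gamma^2/8)
Numerator = (3/8) * 1.1 * 3.14 = 1.295250
Denominator = 1 + 3*1.1^2/8 = 1 + 0.453750 = 1.453750
eta = 1.295250 / 1.453750
eta = 0.8910 m

0.8910


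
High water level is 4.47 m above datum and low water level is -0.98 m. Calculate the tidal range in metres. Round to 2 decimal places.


Tidal range = High water - Low water
Tidal range = 4.47 - (-0.98)
Tidal range = 5.45 m

5.45


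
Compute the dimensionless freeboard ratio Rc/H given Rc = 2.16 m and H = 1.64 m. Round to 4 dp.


Relative freeboard = Rc / H
= 2.16 / 1.64
= 1.3171

1.3171


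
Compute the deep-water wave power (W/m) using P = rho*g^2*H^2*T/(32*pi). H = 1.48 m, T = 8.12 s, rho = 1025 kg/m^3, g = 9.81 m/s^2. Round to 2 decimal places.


P = rho * g^2 * H^2 * T / (32 * pi)
P = 1025 * 9.81^2 * 1.48^2 * 8.12 / (32 * pi)
P = 1025 * 96.2361 * 2.1904 * 8.12 / 100.53096
P = 17451.85 W/m

17451.85


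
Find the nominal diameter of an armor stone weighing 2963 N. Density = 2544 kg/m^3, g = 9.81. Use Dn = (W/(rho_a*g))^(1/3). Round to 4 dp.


V = W / (rho_a * g)
V = 2963 / (2544 * 9.81)
V = 2963 / 24956.64
V = 0.118726 m^3
Dn = V^(1/3) = 0.118726^(1/3)
Dn = 0.4915 m

0.4915


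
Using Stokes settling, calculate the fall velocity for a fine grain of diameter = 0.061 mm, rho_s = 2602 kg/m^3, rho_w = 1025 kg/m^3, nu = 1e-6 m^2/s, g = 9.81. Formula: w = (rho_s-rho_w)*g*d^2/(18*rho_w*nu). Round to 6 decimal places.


w = (rho_s - rho_w) * g * d^2 / (18 * rho_w * nu)
d = 0.061 mm = 0.000061 m
rho_s - rho_w = 2602 - 1025 = 1577
Numerator = 1577 * 9.81 * (0.000061)^2 = 0.000057565247
Denominator = 18 * 1025 * 1e-6 = 0.018450
w = 0.003120 m/s

0.003120


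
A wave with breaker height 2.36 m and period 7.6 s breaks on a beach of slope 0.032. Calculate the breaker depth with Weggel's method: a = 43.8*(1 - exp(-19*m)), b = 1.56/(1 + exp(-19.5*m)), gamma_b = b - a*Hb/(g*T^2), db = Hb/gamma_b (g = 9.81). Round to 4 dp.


a = 43.8 * (1 - exp(-19 * m))
exp(-19 * 0.032) = exp(-0.6080) = 0.544439
a = 43.8 * (1 - 0.544439) = 19.953587
b = 1.56 / (1 + exp(-19.5 * m))
exp(-19.5 * 0.032) = exp(-0.6240) = 0.535797
b = 1.56 / (1 + 0.535797) = 1.015759
Hb / (g * T^2) = 2.36 / (9.81 * 7.6^2) = 2.36 / 566.6256 = 0.00416501
gamma_b = b - a * Hb/(g*T^2) = 1.015759 - 19.953587 * 0.00416501 = 0.932652
db = Hb / gamma_b = 2.36 / 0.932652
db = 2.5304 m

2.5304


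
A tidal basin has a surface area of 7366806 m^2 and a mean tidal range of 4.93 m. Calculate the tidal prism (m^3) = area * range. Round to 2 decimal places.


Tidal prism = Area * Tidal range
P = 7366806 * 4.93
P = 36318353.58 m^3

36318353.58


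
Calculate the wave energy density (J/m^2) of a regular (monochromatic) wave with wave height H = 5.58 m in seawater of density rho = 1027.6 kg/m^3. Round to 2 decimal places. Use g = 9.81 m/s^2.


E = (1/8) * rho * g * H^2
E = (1/8) * 1027.6 * 9.81 * 5.58^2
E = 0.125 * 1027.6 * 9.81 * 31.1364
E = 39234.81 J/m^2

39234.81


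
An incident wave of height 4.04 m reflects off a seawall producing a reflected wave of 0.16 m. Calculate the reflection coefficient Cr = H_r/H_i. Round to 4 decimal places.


Cr = H_r / H_i
Cr = 0.16 / 4.04
Cr = 0.0396

0.0396


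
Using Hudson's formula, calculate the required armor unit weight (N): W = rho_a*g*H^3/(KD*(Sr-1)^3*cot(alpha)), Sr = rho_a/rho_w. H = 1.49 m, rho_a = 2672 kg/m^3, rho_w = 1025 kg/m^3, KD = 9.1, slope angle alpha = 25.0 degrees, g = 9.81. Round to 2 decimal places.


Sr = rho_a / rho_w = 2672 / 1025 = 2.606829
(Sr - 1) = 1.606829
(Sr - 1)^3 = 4.148673
cot(25.0) = 1 / tan(25.0) = 1 / 0.466308 = 2.144507
Numerator = 2672 * 9.81 * 1.49^3 = 86709.0177
Denominator = 9.1 * 4.148673 * 2.144507 = 80.961407
W = 86709.0177 / 80.961407
W = 1070.99 N

1070.99


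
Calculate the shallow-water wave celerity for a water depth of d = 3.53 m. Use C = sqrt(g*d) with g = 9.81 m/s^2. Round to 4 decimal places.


Using the shallow-water approximation:
C = sqrt(g * d) = sqrt(9.81 * 3.53)
C = sqrt(34.6293)
C = 5.8847 m/s

5.8847


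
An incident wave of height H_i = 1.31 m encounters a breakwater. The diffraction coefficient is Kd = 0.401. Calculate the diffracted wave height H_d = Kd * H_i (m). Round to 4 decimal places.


H_d = Kd * H_i
H_d = 0.401 * 1.31
H_d = 0.5253 m

0.5253


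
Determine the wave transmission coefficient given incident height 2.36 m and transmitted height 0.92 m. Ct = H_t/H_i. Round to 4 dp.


Ct = H_t / H_i
Ct = 0.92 / 2.36
Ct = 0.3898

0.3898


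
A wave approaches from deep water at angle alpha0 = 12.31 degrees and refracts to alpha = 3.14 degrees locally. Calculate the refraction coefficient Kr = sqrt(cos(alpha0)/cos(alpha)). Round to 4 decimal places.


Kr = sqrt(cos(alpha0) / cos(alpha))
cos(12.31) = 0.977008
cos(3.14) = 0.998499
Kr = sqrt(0.977008 / 0.998499)
Kr = sqrt(0.978477)
Kr = 0.9892

0.9892


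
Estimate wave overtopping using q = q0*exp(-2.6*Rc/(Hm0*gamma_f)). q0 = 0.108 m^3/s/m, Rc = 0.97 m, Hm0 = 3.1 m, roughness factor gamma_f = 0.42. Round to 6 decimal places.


q = q0 * exp(-2.6 * Rc / (Hm0 * gamma_f))
Exponent = -2.6 * 0.97 / (3.1 * 0.42)
= -2.6 * 0.97 / 1.3020
= -1.937020
exp(-1.937020) = 0.144133
q = 0.108 * 0.144133
q = 0.015566 m^3/s/m

0.015566


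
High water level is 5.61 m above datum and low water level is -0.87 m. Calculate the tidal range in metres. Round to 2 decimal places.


Tidal range = High water - Low water
Tidal range = 5.61 - (-0.87)
Tidal range = 6.48 m

6.48


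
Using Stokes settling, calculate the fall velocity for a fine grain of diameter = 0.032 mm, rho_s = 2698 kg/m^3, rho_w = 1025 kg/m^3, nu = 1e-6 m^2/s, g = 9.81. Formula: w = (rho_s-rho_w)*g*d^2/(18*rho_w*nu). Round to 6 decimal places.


w = (rho_s - rho_w) * g * d^2 / (18 * rho_w * nu)
d = 0.032 mm = 0.000032 m
rho_s - rho_w = 2698 - 1025 = 1673
Numerator = 1673 * 9.81 * (0.000032)^2 = 0.000016806021
Denominator = 18 * 1025 * 1e-6 = 0.018450
w = 0.000911 m/s

0.000911


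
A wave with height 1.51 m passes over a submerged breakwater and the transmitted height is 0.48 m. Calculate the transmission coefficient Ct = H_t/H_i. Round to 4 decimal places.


Ct = H_t / H_i
Ct = 0.48 / 1.51
Ct = 0.3179

0.3179


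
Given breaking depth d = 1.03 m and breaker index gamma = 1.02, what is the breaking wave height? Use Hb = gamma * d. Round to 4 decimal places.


Hb = gamma * d
Hb = 1.02 * 1.03
Hb = 1.0506 m

1.0506


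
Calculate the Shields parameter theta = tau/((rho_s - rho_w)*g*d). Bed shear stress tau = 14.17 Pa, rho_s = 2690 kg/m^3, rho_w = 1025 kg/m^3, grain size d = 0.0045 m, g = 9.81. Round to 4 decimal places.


theta = tau / ((rho_s - rho_w) * g * d)
rho_s - rho_w = 2690 - 1025 = 1665
Denominator = 1665 * 9.81 * 0.0045 = 73.501425
theta = 14.17 / 73.501425
theta = 0.1928

0.1928


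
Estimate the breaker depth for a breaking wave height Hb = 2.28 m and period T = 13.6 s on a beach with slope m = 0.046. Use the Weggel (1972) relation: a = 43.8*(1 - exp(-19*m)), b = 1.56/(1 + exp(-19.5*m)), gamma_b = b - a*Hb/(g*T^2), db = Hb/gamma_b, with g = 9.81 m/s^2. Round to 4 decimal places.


a = 43.8 * (1 - exp(-19 * m))
exp(-19 * 0.046) = exp(-0.8740) = 0.417279
a = 43.8 * (1 - 0.417279) = 25.523176
b = 1.56 / (1 + exp(-19.5 * m))
exp(-19.5 * 0.046) = exp(-0.8970) = 0.407791
b = 1.56 / (1 + 0.407791) = 1.108119
Hb / (g * T^2) = 2.28 / (9.81 * 13.6^2) = 2.28 / 1814.4576 = 0.00125657
gamma_b = b - a * Hb/(g*T^2) = 1.108119 - 25.523176 * 0.00125657 = 1.076047
db = Hb / gamma_b = 2.28 / 1.076047
db = 2.1189 m

2.1189


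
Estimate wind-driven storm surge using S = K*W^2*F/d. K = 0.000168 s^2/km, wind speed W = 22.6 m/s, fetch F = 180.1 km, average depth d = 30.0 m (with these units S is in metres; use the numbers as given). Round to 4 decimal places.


S = K * W^2 * F / d
W^2 = 22.6^2 = 510.76
S = 0.000168 * 510.76 * 180.1 / 30.0
Numerator = 0.000168 * 510.76 * 180.1 = 15.453963
S = 15.453963 / 30.0 = 0.5151 m

0.5151


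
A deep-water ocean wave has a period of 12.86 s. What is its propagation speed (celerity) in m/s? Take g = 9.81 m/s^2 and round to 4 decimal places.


We use the deep-water celerity formula:
C = g * T / (2 * pi)
C = 9.81 * 12.86 / (2 * 3.14159...)
C = 126.156600 / 6.283185
C = 20.0784 m/s

20.0784


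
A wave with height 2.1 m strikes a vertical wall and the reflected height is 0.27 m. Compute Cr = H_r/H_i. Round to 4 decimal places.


Cr = H_r / H_i
Cr = 0.27 / 2.1
Cr = 0.1286

0.1286


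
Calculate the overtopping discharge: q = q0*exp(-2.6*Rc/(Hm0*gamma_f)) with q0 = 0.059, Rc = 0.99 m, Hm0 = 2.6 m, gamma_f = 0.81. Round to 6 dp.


q = q0 * exp(-2.6 * Rc / (Hm0 * gamma_f))
Exponent = -2.6 * 0.99 / (2.6 * 0.81)
= -2.6 * 0.99 / 2.1060
= -1.222222
exp(-1.222222) = 0.294575
q = 0.059 * 0.294575
q = 0.017380 m^3/s/m

0.017380


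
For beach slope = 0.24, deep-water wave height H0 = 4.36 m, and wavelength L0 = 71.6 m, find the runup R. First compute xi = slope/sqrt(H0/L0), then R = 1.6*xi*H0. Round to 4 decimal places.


xi = slope / sqrt(H0/L0)
H0/L0 = 4.36/71.6 = 0.060894
sqrt(0.060894) = 0.246767
xi = 0.24 / 0.246767 = 0.972578
R = 1.6 * xi * H0 = 1.6 * 0.972578 * 4.36
R = 6.7847 m

6.7847


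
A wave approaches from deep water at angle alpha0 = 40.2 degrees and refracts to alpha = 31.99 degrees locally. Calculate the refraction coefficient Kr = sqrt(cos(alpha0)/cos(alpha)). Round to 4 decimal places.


Kr = sqrt(cos(alpha0) / cos(alpha))
cos(40.2) = 0.763796
cos(31.99) = 0.848141
Kr = sqrt(0.763796 / 0.848141)
Kr = sqrt(0.900554)
Kr = 0.9490

0.9490


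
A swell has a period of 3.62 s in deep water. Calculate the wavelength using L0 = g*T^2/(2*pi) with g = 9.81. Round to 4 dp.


L0 = g * T^2 / (2 * pi)
L0 = 9.81 * 3.62^2 / (2 * pi)
L0 = 9.81 * 13.1044 / 6.28319
L0 = 128.5542 / 6.28319
L0 = 20.4600 m

20.4600


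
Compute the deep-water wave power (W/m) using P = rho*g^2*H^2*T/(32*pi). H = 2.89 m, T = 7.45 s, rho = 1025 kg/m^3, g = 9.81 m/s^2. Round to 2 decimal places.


P = rho * g^2 * H^2 * T / (32 * pi)
P = 1025 * 9.81^2 * 2.89^2 * 7.45 / (32 * pi)
P = 1025 * 96.2361 * 8.3521 * 7.45 / 100.53096
P = 61053.98 W/m

61053.98


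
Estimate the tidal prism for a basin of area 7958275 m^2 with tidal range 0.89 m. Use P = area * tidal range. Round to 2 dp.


Tidal prism = Area * Tidal range
P = 7958275 * 0.89
P = 7082864.75 m^3

7082864.75


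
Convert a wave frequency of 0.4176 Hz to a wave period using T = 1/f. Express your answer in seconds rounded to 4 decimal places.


T = 1 / f
T = 1 / 0.4176
T = 2.3946 s

2.3946


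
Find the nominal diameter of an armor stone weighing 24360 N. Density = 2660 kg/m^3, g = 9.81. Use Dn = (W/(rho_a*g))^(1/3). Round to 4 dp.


V = W / (rho_a * g)
V = 24360 / (2660 * 9.81)
V = 24360 / 26094.60
V = 0.933526 m^3
Dn = V^(1/3) = 0.933526^(1/3)
Dn = 0.9773 m

0.9773


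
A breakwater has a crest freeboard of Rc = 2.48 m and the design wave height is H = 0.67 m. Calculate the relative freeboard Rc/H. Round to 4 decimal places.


Relative freeboard = Rc / H
= 2.48 / 0.67
= 3.7015

3.7015


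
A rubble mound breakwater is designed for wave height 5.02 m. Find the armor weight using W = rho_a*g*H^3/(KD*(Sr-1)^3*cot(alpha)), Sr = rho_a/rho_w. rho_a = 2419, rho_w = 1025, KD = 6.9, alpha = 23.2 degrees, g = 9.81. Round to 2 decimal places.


Sr = rho_a / rho_w = 2419 / 1025 = 2.360000
(Sr - 1) = 1.360000
(Sr - 1)^3 = 2.515456
cot(23.2) = 1 / tan(23.2) = 1 / 0.428601 = 2.333175
Numerator = 2419 * 9.81 * 5.02^3 = 3002036.9072
Denominator = 6.9 * 2.515456 * 2.333175 = 40.496090
W = 3002036.9072 / 40.496090
W = 74131.52 N

74131.52


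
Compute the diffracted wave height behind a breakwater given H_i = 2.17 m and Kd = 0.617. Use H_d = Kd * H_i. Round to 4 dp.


H_d = Kd * H_i
H_d = 0.617 * 2.17
H_d = 1.3389 m

1.3389


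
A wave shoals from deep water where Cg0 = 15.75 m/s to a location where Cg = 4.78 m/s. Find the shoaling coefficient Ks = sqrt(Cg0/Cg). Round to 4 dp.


Ks = sqrt(Cg0 / Cg)
Ks = sqrt(15.75 / 4.78)
Ks = sqrt(3.2950)
Ks = 1.8152

1.8152


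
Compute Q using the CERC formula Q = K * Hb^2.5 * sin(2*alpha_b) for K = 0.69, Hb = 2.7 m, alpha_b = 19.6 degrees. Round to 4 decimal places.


Q = K * Hb^2.5 * sin(2 * alpha_b)
Hb^2.5 = 2.7^2.5 = 11.978692
sin(2 * 19.6) = sin(39.2) = 0.632029
Q = 0.69 * 11.978692 * 0.632029
Q = 5.2239 m^3/s

5.2239


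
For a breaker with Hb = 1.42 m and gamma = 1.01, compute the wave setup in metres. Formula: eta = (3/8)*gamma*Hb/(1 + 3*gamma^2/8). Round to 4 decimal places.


eta = (3/8) * gamma * Hb / (1 + 3*gamma^2/8)
Numerator = (3/8) * 1.01 * 1.42 = 0.537825
Denominator = 1 + 3*1.01^2/8 = 1 + 0.382538 = 1.382538
eta = 0.537825 / 1.382538
eta = 0.3890 m

0.3890


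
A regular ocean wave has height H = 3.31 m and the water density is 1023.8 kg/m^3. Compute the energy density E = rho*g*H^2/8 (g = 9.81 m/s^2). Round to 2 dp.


E = (1/8) * rho * g * H^2
E = (1/8) * 1023.8 * 9.81 * 3.31^2
E = 0.125 * 1023.8 * 9.81 * 10.9561
E = 13754.67 J/m^2

13754.67


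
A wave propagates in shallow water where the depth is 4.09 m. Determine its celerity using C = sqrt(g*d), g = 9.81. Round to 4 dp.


Using the shallow-water approximation:
C = sqrt(g * d) = sqrt(9.81 * 4.09)
C = sqrt(40.1229)
C = 6.3343 m/s

6.3343


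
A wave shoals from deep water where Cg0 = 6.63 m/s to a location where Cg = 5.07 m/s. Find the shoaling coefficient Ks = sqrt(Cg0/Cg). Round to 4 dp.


Ks = sqrt(Cg0 / Cg)
Ks = sqrt(6.63 / 5.07)
Ks = sqrt(1.3077)
Ks = 1.1435

1.1435


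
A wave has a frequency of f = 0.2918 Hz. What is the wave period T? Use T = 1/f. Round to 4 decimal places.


T = 1 / f
T = 1 / 0.2918
T = 3.4270 s

3.4270


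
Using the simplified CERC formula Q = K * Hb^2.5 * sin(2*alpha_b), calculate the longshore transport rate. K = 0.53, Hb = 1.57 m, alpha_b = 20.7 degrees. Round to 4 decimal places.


Q = K * Hb^2.5 * sin(2 * alpha_b)
Hb^2.5 = 1.57^2.5 = 3.088511
sin(2 * 20.7) = sin(41.4) = 0.661312
Q = 0.53 * 3.088511 * 0.661312
Q = 1.0825 m^3/s

1.0825


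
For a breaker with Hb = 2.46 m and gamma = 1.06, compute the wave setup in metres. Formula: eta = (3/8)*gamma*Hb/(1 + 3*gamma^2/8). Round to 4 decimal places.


eta = (3/8) * gamma * Hb / (1 + 3*gamma^2/8)
Numerator = (3/8) * 1.06 * 2.46 = 0.977850
Denominator = 1 + 3*1.06^2/8 = 1 + 0.421350 = 1.421350
eta = 0.977850 / 1.421350
eta = 0.6880 m

0.6880


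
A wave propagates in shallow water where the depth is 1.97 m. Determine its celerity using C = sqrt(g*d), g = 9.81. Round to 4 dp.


Using the shallow-water approximation:
C = sqrt(g * d) = sqrt(9.81 * 1.97)
C = sqrt(19.3257)
C = 4.3961 m/s

4.3961


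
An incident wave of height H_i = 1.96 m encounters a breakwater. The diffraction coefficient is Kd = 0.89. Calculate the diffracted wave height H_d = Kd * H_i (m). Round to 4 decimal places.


H_d = Kd * H_i
H_d = 0.89 * 1.96
H_d = 1.7444 m

1.7444


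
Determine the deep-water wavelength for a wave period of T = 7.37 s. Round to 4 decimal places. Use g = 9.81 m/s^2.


L0 = g * T^2 / (2 * pi)
L0 = 9.81 * 7.37^2 / (2 * pi)
L0 = 9.81 * 54.3169 / 6.28319
L0 = 532.8488 / 6.28319
L0 = 84.8055 m

84.8055


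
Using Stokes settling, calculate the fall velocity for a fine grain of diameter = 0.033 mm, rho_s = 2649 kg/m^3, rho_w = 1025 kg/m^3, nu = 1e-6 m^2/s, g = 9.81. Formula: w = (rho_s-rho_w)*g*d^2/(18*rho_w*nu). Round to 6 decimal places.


w = (rho_s - rho_w) * g * d^2 / (18 * rho_w * nu)
d = 0.033 mm = 0.000033 m
rho_s - rho_w = 2649 - 1025 = 1624
Numerator = 1624 * 9.81 * (0.000033)^2 = 0.000017349338
Denominator = 18 * 1025 * 1e-6 = 0.018450
w = 0.000940 m/s

0.000940


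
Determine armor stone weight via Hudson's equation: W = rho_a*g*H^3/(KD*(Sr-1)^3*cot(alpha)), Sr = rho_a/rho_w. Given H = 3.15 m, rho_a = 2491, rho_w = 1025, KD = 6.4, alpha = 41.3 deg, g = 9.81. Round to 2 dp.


Sr = rho_a / rho_w = 2491 / 1025 = 2.430244
(Sr - 1) = 1.430244
(Sr - 1)^3 = 2.925704
cot(41.3) = 1 / tan(41.3) = 1 / 0.878521 = 1.138276
Numerator = 2491 * 9.81 * 3.15^3 = 763790.7532
Denominator = 6.4 * 2.925704 * 1.138276 = 21.313654
W = 763790.7532 / 21.313654
W = 35835.75 N

35835.75


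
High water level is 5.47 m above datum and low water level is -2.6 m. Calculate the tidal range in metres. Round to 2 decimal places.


Tidal range = High water - Low water
Tidal range = 5.47 - (-2.6)
Tidal range = 8.07 m

8.07


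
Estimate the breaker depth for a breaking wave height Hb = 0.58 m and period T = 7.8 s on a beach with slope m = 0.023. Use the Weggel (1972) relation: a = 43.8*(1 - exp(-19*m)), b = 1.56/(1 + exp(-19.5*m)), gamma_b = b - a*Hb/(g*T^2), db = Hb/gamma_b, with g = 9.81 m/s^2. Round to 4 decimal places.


a = 43.8 * (1 - exp(-19 * m))
exp(-19 * 0.023) = exp(-0.4370) = 0.645971
a = 43.8 * (1 - 0.645971) = 15.506451
b = 1.56 / (1 + exp(-19.5 * m))
exp(-19.5 * 0.023) = exp(-0.4485) = 0.638585
b = 1.56 / (1 + 0.638585) = 0.952041
Hb / (g * T^2) = 0.58 / (9.81 * 7.8^2) = 0.58 / 596.8404 = 0.00097178
gamma_b = b - a * Hb/(g*T^2) = 0.952041 - 15.506451 * 0.00097178 = 0.936972
db = Hb / gamma_b = 0.58 / 0.936972
db = 0.6190 m

0.6190


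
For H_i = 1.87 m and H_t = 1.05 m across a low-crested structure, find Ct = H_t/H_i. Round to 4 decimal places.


Ct = H_t / H_i
Ct = 1.05 / 1.87
Ct = 0.5615

0.5615


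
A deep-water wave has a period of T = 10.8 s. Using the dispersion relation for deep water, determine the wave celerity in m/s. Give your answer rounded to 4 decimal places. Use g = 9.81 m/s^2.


We use the deep-water celerity formula:
C = g * T / (2 * pi)
C = 9.81 * 10.8 / (2 * 3.14159...)
C = 105.948000 / 6.283185
C = 16.8621 m/s

16.8621


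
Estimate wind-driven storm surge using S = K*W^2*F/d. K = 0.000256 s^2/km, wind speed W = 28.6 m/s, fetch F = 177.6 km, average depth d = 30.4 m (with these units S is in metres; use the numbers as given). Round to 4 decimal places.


S = K * W^2 * F / d
W^2 = 28.6^2 = 817.96
S = 0.000256 * 817.96 * 177.6 / 30.4
Numerator = 0.000256 * 817.96 * 177.6 = 37.189042
S = 37.189042 / 30.4 = 1.2233 m

1.2233


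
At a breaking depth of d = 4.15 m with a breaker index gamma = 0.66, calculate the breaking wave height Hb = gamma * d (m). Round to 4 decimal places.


Hb = gamma * d
Hb = 0.66 * 4.15
Hb = 2.7390 m

2.7390


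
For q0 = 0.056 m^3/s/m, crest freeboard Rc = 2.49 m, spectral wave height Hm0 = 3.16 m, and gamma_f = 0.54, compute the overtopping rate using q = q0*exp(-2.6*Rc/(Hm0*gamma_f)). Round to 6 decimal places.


q = q0 * exp(-2.6 * Rc / (Hm0 * gamma_f))
Exponent = -2.6 * 2.49 / (3.16 * 0.54)
= -2.6 * 2.49 / 1.7064
= -3.793952
exp(-3.793952) = 0.022506
q = 0.056 * 0.022506
q = 0.001260 m^3/s/m

0.001260


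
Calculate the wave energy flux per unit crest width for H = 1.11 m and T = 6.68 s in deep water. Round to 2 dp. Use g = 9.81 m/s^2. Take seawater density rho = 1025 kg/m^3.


P = rho * g^2 * H^2 * T / (32 * pi)
P = 1025 * 9.81^2 * 1.11^2 * 6.68 / (32 * pi)
P = 1025 * 96.2361 * 1.2321 * 6.68 / 100.53096
P = 8075.78 W/m

8075.78


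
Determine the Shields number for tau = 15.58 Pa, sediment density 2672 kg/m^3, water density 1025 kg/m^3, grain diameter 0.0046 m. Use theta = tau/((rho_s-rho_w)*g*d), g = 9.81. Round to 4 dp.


theta = tau / ((rho_s - rho_w) * g * d)
rho_s - rho_w = 2672 - 1025 = 1647
Denominator = 1647 * 9.81 * 0.0046 = 74.322522
theta = 15.58 / 74.322522
theta = 0.2096

0.2096


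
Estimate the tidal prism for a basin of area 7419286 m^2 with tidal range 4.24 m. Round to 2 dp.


Tidal prism = Area * Tidal range
P = 7419286 * 4.24
P = 31457772.64 m^3

31457772.64


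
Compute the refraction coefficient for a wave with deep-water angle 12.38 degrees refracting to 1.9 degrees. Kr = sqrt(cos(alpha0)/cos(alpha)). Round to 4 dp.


Kr = sqrt(cos(alpha0) / cos(alpha))
cos(12.38) = 0.976747
cos(1.9) = 0.999450
Kr = sqrt(0.976747 / 0.999450)
Kr = sqrt(0.977284)
Kr = 0.9886

0.9886
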